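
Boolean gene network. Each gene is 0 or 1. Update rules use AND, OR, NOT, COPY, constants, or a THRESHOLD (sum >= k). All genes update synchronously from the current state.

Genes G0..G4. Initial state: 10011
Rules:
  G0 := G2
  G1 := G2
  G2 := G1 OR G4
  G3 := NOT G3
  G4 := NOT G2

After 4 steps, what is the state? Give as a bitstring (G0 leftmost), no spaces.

Step 1: G0=G2=0 G1=G2=0 G2=G1|G4=0|1=1 G3=NOT G3=NOT 1=0 G4=NOT G2=NOT 0=1 -> 00101
Step 2: G0=G2=1 G1=G2=1 G2=G1|G4=0|1=1 G3=NOT G3=NOT 0=1 G4=NOT G2=NOT 1=0 -> 11110
Step 3: G0=G2=1 G1=G2=1 G2=G1|G4=1|0=1 G3=NOT G3=NOT 1=0 G4=NOT G2=NOT 1=0 -> 11100
Step 4: G0=G2=1 G1=G2=1 G2=G1|G4=1|0=1 G3=NOT G3=NOT 0=1 G4=NOT G2=NOT 1=0 -> 11110

11110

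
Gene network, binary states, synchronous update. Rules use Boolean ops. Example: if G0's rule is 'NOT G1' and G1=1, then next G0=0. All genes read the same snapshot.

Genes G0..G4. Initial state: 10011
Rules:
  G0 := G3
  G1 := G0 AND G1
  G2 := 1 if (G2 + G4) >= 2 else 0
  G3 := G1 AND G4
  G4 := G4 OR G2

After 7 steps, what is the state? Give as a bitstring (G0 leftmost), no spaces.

Step 1: G0=G3=1 G1=G0&G1=1&0=0 G2=(0+1>=2)=0 G3=G1&G4=0&1=0 G4=G4|G2=1|0=1 -> 10001
Step 2: G0=G3=0 G1=G0&G1=1&0=0 G2=(0+1>=2)=0 G3=G1&G4=0&1=0 G4=G4|G2=1|0=1 -> 00001
Step 3: G0=G3=0 G1=G0&G1=0&0=0 G2=(0+1>=2)=0 G3=G1&G4=0&1=0 G4=G4|G2=1|0=1 -> 00001
Step 4: G0=G3=0 G1=G0&G1=0&0=0 G2=(0+1>=2)=0 G3=G1&G4=0&1=0 G4=G4|G2=1|0=1 -> 00001
Step 5: G0=G3=0 G1=G0&G1=0&0=0 G2=(0+1>=2)=0 G3=G1&G4=0&1=0 G4=G4|G2=1|0=1 -> 00001
Step 6: G0=G3=0 G1=G0&G1=0&0=0 G2=(0+1>=2)=0 G3=G1&G4=0&1=0 G4=G4|G2=1|0=1 -> 00001
Step 7: G0=G3=0 G1=G0&G1=0&0=0 G2=(0+1>=2)=0 G3=G1&G4=0&1=0 G4=G4|G2=1|0=1 -> 00001

00001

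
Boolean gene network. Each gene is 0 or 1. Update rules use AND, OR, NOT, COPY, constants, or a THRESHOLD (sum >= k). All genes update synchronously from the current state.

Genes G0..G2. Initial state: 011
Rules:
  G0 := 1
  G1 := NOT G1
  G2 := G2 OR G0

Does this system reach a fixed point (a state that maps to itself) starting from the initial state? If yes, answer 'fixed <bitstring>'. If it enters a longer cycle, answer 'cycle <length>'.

Step 0: 011
Step 1: G0=1(const) G1=NOT G1=NOT 1=0 G2=G2|G0=1|0=1 -> 101
Step 2: G0=1(const) G1=NOT G1=NOT 0=1 G2=G2|G0=1|1=1 -> 111
Step 3: G0=1(const) G1=NOT G1=NOT 1=0 G2=G2|G0=1|1=1 -> 101
Cycle of length 2 starting at step 1 -> no fixed point

Answer: cycle 2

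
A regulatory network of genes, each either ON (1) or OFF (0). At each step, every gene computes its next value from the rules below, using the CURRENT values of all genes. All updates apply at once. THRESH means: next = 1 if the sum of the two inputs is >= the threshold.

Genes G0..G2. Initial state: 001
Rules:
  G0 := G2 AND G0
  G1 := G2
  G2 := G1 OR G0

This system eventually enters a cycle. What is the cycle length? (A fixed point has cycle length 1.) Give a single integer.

Step 0: 001
Step 1: G0=G2&G0=1&0=0 G1=G2=1 G2=G1|G0=0|0=0 -> 010
Step 2: G0=G2&G0=0&0=0 G1=G2=0 G2=G1|G0=1|0=1 -> 001
State from step 2 equals state from step 0 -> cycle length 2

Answer: 2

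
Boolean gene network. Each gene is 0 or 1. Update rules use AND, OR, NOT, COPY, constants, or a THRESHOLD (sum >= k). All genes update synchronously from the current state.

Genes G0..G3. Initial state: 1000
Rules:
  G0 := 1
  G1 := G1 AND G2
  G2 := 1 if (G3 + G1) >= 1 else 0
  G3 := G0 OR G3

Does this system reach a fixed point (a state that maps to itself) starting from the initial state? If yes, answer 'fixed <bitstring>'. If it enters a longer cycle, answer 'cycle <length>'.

Step 0: 1000
Step 1: G0=1(const) G1=G1&G2=0&0=0 G2=(0+0>=1)=0 G3=G0|G3=1|0=1 -> 1001
Step 2: G0=1(const) G1=G1&G2=0&0=0 G2=(1+0>=1)=1 G3=G0|G3=1|1=1 -> 1011
Step 3: G0=1(const) G1=G1&G2=0&1=0 G2=(1+0>=1)=1 G3=G0|G3=1|1=1 -> 1011
Fixed point reached at step 2: 1011

Answer: fixed 1011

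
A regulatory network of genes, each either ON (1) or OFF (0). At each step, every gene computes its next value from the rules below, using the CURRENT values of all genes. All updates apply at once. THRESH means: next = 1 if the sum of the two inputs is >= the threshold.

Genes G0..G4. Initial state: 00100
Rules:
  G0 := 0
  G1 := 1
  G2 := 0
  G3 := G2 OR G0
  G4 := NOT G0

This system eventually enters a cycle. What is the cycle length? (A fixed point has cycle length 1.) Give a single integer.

Answer: 1

Derivation:
Step 0: 00100
Step 1: G0=0(const) G1=1(const) G2=0(const) G3=G2|G0=1|0=1 G4=NOT G0=NOT 0=1 -> 01011
Step 2: G0=0(const) G1=1(const) G2=0(const) G3=G2|G0=0|0=0 G4=NOT G0=NOT 0=1 -> 01001
Step 3: G0=0(const) G1=1(const) G2=0(const) G3=G2|G0=0|0=0 G4=NOT G0=NOT 0=1 -> 01001
State from step 3 equals state from step 2 -> cycle length 1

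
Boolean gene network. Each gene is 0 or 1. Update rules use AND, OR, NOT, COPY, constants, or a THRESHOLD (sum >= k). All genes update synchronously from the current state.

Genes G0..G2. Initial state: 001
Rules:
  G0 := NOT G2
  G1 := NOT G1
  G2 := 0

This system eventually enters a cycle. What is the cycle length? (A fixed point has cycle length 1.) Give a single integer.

Step 0: 001
Step 1: G0=NOT G2=NOT 1=0 G1=NOT G1=NOT 0=1 G2=0(const) -> 010
Step 2: G0=NOT G2=NOT 0=1 G1=NOT G1=NOT 1=0 G2=0(const) -> 100
Step 3: G0=NOT G2=NOT 0=1 G1=NOT G1=NOT 0=1 G2=0(const) -> 110
Step 4: G0=NOT G2=NOT 0=1 G1=NOT G1=NOT 1=0 G2=0(const) -> 100
State from step 4 equals state from step 2 -> cycle length 2

Answer: 2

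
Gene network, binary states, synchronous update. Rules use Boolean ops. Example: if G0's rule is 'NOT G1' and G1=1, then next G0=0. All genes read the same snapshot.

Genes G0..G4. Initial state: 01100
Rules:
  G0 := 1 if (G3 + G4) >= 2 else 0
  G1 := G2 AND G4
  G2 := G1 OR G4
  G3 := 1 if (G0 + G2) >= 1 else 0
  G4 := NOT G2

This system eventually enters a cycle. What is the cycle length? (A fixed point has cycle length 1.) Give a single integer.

Step 0: 01100
Step 1: G0=(0+0>=2)=0 G1=G2&G4=1&0=0 G2=G1|G4=1|0=1 G3=(0+1>=1)=1 G4=NOT G2=NOT 1=0 -> 00110
Step 2: G0=(1+0>=2)=0 G1=G2&G4=1&0=0 G2=G1|G4=0|0=0 G3=(0+1>=1)=1 G4=NOT G2=NOT 1=0 -> 00010
Step 3: G0=(1+0>=2)=0 G1=G2&G4=0&0=0 G2=G1|G4=0|0=0 G3=(0+0>=1)=0 G4=NOT G2=NOT 0=1 -> 00001
Step 4: G0=(0+1>=2)=0 G1=G2&G4=0&1=0 G2=G1|G4=0|1=1 G3=(0+0>=1)=0 G4=NOT G2=NOT 0=1 -> 00101
Step 5: G0=(0+1>=2)=0 G1=G2&G4=1&1=1 G2=G1|G4=0|1=1 G3=(0+1>=1)=1 G4=NOT G2=NOT 1=0 -> 01110
Step 6: G0=(1+0>=2)=0 G1=G2&G4=1&0=0 G2=G1|G4=1|0=1 G3=(0+1>=1)=1 G4=NOT G2=NOT 1=0 -> 00110
State from step 6 equals state from step 1 -> cycle length 5

Answer: 5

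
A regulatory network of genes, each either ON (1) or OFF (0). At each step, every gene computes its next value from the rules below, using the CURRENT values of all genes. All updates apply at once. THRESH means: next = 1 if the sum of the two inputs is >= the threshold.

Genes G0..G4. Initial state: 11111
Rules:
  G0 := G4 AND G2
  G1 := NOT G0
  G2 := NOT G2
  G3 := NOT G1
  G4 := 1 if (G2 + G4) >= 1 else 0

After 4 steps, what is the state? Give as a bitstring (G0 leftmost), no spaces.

Step 1: G0=G4&G2=1&1=1 G1=NOT G0=NOT 1=0 G2=NOT G2=NOT 1=0 G3=NOT G1=NOT 1=0 G4=(1+1>=1)=1 -> 10001
Step 2: G0=G4&G2=1&0=0 G1=NOT G0=NOT 1=0 G2=NOT G2=NOT 0=1 G3=NOT G1=NOT 0=1 G4=(0+1>=1)=1 -> 00111
Step 3: G0=G4&G2=1&1=1 G1=NOT G0=NOT 0=1 G2=NOT G2=NOT 1=0 G3=NOT G1=NOT 0=1 G4=(1+1>=1)=1 -> 11011
Step 4: G0=G4&G2=1&0=0 G1=NOT G0=NOT 1=0 G2=NOT G2=NOT 0=1 G3=NOT G1=NOT 1=0 G4=(0+1>=1)=1 -> 00101

00101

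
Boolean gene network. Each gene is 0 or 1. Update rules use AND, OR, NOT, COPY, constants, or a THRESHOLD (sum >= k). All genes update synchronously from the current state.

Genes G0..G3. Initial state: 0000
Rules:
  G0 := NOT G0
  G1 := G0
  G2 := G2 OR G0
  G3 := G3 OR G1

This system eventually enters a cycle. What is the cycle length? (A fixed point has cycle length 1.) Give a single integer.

Step 0: 0000
Step 1: G0=NOT G0=NOT 0=1 G1=G0=0 G2=G2|G0=0|0=0 G3=G3|G1=0|0=0 -> 1000
Step 2: G0=NOT G0=NOT 1=0 G1=G0=1 G2=G2|G0=0|1=1 G3=G3|G1=0|0=0 -> 0110
Step 3: G0=NOT G0=NOT 0=1 G1=G0=0 G2=G2|G0=1|0=1 G3=G3|G1=0|1=1 -> 1011
Step 4: G0=NOT G0=NOT 1=0 G1=G0=1 G2=G2|G0=1|1=1 G3=G3|G1=1|0=1 -> 0111
Step 5: G0=NOT G0=NOT 0=1 G1=G0=0 G2=G2|G0=1|0=1 G3=G3|G1=1|1=1 -> 1011
State from step 5 equals state from step 3 -> cycle length 2

Answer: 2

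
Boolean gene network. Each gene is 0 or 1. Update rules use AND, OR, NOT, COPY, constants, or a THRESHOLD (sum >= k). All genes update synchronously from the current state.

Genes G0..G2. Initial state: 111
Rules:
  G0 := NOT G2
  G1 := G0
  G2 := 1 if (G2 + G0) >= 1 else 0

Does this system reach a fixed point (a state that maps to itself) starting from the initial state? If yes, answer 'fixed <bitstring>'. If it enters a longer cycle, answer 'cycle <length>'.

Answer: fixed 001

Derivation:
Step 0: 111
Step 1: G0=NOT G2=NOT 1=0 G1=G0=1 G2=(1+1>=1)=1 -> 011
Step 2: G0=NOT G2=NOT 1=0 G1=G0=0 G2=(1+0>=1)=1 -> 001
Step 3: G0=NOT G2=NOT 1=0 G1=G0=0 G2=(1+0>=1)=1 -> 001
Fixed point reached at step 2: 001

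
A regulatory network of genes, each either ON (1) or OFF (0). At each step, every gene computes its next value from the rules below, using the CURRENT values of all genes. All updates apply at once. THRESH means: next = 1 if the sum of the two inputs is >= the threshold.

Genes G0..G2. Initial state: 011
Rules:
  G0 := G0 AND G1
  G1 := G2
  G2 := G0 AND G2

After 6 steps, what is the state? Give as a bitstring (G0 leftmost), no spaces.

Step 1: G0=G0&G1=0&1=0 G1=G2=1 G2=G0&G2=0&1=0 -> 010
Step 2: G0=G0&G1=0&1=0 G1=G2=0 G2=G0&G2=0&0=0 -> 000
Step 3: G0=G0&G1=0&0=0 G1=G2=0 G2=G0&G2=0&0=0 -> 000
Step 4: G0=G0&G1=0&0=0 G1=G2=0 G2=G0&G2=0&0=0 -> 000
Step 5: G0=G0&G1=0&0=0 G1=G2=0 G2=G0&G2=0&0=0 -> 000
Step 6: G0=G0&G1=0&0=0 G1=G2=0 G2=G0&G2=0&0=0 -> 000

000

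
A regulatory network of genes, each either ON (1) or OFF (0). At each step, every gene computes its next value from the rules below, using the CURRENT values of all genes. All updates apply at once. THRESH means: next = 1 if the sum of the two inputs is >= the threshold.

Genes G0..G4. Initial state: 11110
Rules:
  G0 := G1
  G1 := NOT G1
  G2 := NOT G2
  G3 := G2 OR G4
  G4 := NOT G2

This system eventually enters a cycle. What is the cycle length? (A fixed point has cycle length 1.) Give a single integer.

Step 0: 11110
Step 1: G0=G1=1 G1=NOT G1=NOT 1=0 G2=NOT G2=NOT 1=0 G3=G2|G4=1|0=1 G4=NOT G2=NOT 1=0 -> 10010
Step 2: G0=G1=0 G1=NOT G1=NOT 0=1 G2=NOT G2=NOT 0=1 G3=G2|G4=0|0=0 G4=NOT G2=NOT 0=1 -> 01101
Step 3: G0=G1=1 G1=NOT G1=NOT 1=0 G2=NOT G2=NOT 1=0 G3=G2|G4=1|1=1 G4=NOT G2=NOT 1=0 -> 10010
State from step 3 equals state from step 1 -> cycle length 2

Answer: 2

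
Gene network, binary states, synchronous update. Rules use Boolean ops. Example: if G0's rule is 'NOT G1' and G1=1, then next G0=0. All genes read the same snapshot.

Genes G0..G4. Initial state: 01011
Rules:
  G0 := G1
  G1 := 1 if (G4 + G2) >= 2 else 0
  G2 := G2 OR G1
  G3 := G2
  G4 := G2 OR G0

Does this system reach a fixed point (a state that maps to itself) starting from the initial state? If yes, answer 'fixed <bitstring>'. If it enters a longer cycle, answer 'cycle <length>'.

Answer: fixed 11111

Derivation:
Step 0: 01011
Step 1: G0=G1=1 G1=(1+0>=2)=0 G2=G2|G1=0|1=1 G3=G2=0 G4=G2|G0=0|0=0 -> 10100
Step 2: G0=G1=0 G1=(0+1>=2)=0 G2=G2|G1=1|0=1 G3=G2=1 G4=G2|G0=1|1=1 -> 00111
Step 3: G0=G1=0 G1=(1+1>=2)=1 G2=G2|G1=1|0=1 G3=G2=1 G4=G2|G0=1|0=1 -> 01111
Step 4: G0=G1=1 G1=(1+1>=2)=1 G2=G2|G1=1|1=1 G3=G2=1 G4=G2|G0=1|0=1 -> 11111
Step 5: G0=G1=1 G1=(1+1>=2)=1 G2=G2|G1=1|1=1 G3=G2=1 G4=G2|G0=1|1=1 -> 11111
Fixed point reached at step 4: 11111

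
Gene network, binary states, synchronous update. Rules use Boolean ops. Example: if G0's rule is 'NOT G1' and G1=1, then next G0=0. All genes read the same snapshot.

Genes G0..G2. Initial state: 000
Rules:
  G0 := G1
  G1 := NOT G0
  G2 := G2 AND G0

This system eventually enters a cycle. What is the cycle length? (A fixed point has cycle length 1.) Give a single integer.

Answer: 4

Derivation:
Step 0: 000
Step 1: G0=G1=0 G1=NOT G0=NOT 0=1 G2=G2&G0=0&0=0 -> 010
Step 2: G0=G1=1 G1=NOT G0=NOT 0=1 G2=G2&G0=0&0=0 -> 110
Step 3: G0=G1=1 G1=NOT G0=NOT 1=0 G2=G2&G0=0&1=0 -> 100
Step 4: G0=G1=0 G1=NOT G0=NOT 1=0 G2=G2&G0=0&1=0 -> 000
State from step 4 equals state from step 0 -> cycle length 4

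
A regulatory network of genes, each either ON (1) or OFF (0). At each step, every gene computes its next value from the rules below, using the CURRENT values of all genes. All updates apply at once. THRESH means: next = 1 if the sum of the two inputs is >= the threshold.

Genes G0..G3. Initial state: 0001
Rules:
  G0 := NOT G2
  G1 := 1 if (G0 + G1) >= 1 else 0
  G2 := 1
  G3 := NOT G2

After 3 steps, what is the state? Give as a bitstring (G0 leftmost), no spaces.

Step 1: G0=NOT G2=NOT 0=1 G1=(0+0>=1)=0 G2=1(const) G3=NOT G2=NOT 0=1 -> 1011
Step 2: G0=NOT G2=NOT 1=0 G1=(1+0>=1)=1 G2=1(const) G3=NOT G2=NOT 1=0 -> 0110
Step 3: G0=NOT G2=NOT 1=0 G1=(0+1>=1)=1 G2=1(const) G3=NOT G2=NOT 1=0 -> 0110

0110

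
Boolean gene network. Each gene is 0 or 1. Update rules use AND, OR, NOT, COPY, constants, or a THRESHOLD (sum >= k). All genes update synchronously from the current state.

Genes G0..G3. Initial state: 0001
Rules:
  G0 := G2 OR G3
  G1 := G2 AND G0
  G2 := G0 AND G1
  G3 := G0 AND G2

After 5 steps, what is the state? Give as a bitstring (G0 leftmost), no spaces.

Step 1: G0=G2|G3=0|1=1 G1=G2&G0=0&0=0 G2=G0&G1=0&0=0 G3=G0&G2=0&0=0 -> 1000
Step 2: G0=G2|G3=0|0=0 G1=G2&G0=0&1=0 G2=G0&G1=1&0=0 G3=G0&G2=1&0=0 -> 0000
Step 3: G0=G2|G3=0|0=0 G1=G2&G0=0&0=0 G2=G0&G1=0&0=0 G3=G0&G2=0&0=0 -> 0000
Step 4: G0=G2|G3=0|0=0 G1=G2&G0=0&0=0 G2=G0&G1=0&0=0 G3=G0&G2=0&0=0 -> 0000
Step 5: G0=G2|G3=0|0=0 G1=G2&G0=0&0=0 G2=G0&G1=0&0=0 G3=G0&G2=0&0=0 -> 0000

0000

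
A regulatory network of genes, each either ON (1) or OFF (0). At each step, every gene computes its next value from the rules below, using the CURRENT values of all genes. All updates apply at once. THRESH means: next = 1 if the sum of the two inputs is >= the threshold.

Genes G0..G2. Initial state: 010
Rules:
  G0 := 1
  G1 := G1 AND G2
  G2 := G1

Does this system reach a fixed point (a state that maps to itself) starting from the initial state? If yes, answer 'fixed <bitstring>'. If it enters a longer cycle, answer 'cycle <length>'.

Answer: fixed 100

Derivation:
Step 0: 010
Step 1: G0=1(const) G1=G1&G2=1&0=0 G2=G1=1 -> 101
Step 2: G0=1(const) G1=G1&G2=0&1=0 G2=G1=0 -> 100
Step 3: G0=1(const) G1=G1&G2=0&0=0 G2=G1=0 -> 100
Fixed point reached at step 2: 100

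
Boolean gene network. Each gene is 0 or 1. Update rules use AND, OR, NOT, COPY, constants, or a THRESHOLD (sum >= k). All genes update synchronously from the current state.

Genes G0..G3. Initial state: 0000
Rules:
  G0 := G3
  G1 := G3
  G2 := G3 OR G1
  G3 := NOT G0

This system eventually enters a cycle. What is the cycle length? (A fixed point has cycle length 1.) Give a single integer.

Step 0: 0000
Step 1: G0=G3=0 G1=G3=0 G2=G3|G1=0|0=0 G3=NOT G0=NOT 0=1 -> 0001
Step 2: G0=G3=1 G1=G3=1 G2=G3|G1=1|0=1 G3=NOT G0=NOT 0=1 -> 1111
Step 3: G0=G3=1 G1=G3=1 G2=G3|G1=1|1=1 G3=NOT G0=NOT 1=0 -> 1110
Step 4: G0=G3=0 G1=G3=0 G2=G3|G1=0|1=1 G3=NOT G0=NOT 1=0 -> 0010
Step 5: G0=G3=0 G1=G3=0 G2=G3|G1=0|0=0 G3=NOT G0=NOT 0=1 -> 0001
State from step 5 equals state from step 1 -> cycle length 4

Answer: 4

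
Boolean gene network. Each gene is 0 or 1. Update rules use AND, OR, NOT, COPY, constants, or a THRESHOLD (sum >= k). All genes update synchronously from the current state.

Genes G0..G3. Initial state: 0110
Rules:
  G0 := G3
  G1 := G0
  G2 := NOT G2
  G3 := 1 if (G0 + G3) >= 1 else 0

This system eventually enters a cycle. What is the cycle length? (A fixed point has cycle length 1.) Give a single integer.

Answer: 2

Derivation:
Step 0: 0110
Step 1: G0=G3=0 G1=G0=0 G2=NOT G2=NOT 1=0 G3=(0+0>=1)=0 -> 0000
Step 2: G0=G3=0 G1=G0=0 G2=NOT G2=NOT 0=1 G3=(0+0>=1)=0 -> 0010
Step 3: G0=G3=0 G1=G0=0 G2=NOT G2=NOT 1=0 G3=(0+0>=1)=0 -> 0000
State from step 3 equals state from step 1 -> cycle length 2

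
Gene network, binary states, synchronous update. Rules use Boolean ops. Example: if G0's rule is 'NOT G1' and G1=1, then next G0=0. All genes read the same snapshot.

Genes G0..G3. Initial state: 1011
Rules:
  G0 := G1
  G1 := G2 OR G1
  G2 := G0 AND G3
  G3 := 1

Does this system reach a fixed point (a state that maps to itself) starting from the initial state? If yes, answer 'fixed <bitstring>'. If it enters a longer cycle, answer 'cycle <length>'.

Answer: fixed 1111

Derivation:
Step 0: 1011
Step 1: G0=G1=0 G1=G2|G1=1|0=1 G2=G0&G3=1&1=1 G3=1(const) -> 0111
Step 2: G0=G1=1 G1=G2|G1=1|1=1 G2=G0&G3=0&1=0 G3=1(const) -> 1101
Step 3: G0=G1=1 G1=G2|G1=0|1=1 G2=G0&G3=1&1=1 G3=1(const) -> 1111
Step 4: G0=G1=1 G1=G2|G1=1|1=1 G2=G0&G3=1&1=1 G3=1(const) -> 1111
Fixed point reached at step 3: 1111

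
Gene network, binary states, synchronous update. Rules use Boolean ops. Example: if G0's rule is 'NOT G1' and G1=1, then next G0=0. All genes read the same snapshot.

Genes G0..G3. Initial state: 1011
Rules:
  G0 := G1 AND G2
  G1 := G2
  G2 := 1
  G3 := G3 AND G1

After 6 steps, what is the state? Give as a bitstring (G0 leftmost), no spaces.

Step 1: G0=G1&G2=0&1=0 G1=G2=1 G2=1(const) G3=G3&G1=1&0=0 -> 0110
Step 2: G0=G1&G2=1&1=1 G1=G2=1 G2=1(const) G3=G3&G1=0&1=0 -> 1110
Step 3: G0=G1&G2=1&1=1 G1=G2=1 G2=1(const) G3=G3&G1=0&1=0 -> 1110
Step 4: G0=G1&G2=1&1=1 G1=G2=1 G2=1(const) G3=G3&G1=0&1=0 -> 1110
Step 5: G0=G1&G2=1&1=1 G1=G2=1 G2=1(const) G3=G3&G1=0&1=0 -> 1110
Step 6: G0=G1&G2=1&1=1 G1=G2=1 G2=1(const) G3=G3&G1=0&1=0 -> 1110

1110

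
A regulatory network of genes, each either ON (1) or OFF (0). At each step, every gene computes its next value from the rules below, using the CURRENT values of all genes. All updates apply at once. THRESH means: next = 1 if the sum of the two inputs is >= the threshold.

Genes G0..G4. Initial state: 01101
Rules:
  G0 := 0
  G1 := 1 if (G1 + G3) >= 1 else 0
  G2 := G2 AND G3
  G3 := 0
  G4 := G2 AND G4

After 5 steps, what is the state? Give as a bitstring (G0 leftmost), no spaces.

Step 1: G0=0(const) G1=(1+0>=1)=1 G2=G2&G3=1&0=0 G3=0(const) G4=G2&G4=1&1=1 -> 01001
Step 2: G0=0(const) G1=(1+0>=1)=1 G2=G2&G3=0&0=0 G3=0(const) G4=G2&G4=0&1=0 -> 01000
Step 3: G0=0(const) G1=(1+0>=1)=1 G2=G2&G3=0&0=0 G3=0(const) G4=G2&G4=0&0=0 -> 01000
Step 4: G0=0(const) G1=(1+0>=1)=1 G2=G2&G3=0&0=0 G3=0(const) G4=G2&G4=0&0=0 -> 01000
Step 5: G0=0(const) G1=(1+0>=1)=1 G2=G2&G3=0&0=0 G3=0(const) G4=G2&G4=0&0=0 -> 01000

01000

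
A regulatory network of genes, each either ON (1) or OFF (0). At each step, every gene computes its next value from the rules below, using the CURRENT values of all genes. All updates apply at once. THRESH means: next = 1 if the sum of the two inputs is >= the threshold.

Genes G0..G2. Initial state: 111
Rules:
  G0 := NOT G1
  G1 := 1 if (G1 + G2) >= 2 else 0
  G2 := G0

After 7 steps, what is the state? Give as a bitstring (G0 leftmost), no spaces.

Step 1: G0=NOT G1=NOT 1=0 G1=(1+1>=2)=1 G2=G0=1 -> 011
Step 2: G0=NOT G1=NOT 1=0 G1=(1+1>=2)=1 G2=G0=0 -> 010
Step 3: G0=NOT G1=NOT 1=0 G1=(1+0>=2)=0 G2=G0=0 -> 000
Step 4: G0=NOT G1=NOT 0=1 G1=(0+0>=2)=0 G2=G0=0 -> 100
Step 5: G0=NOT G1=NOT 0=1 G1=(0+0>=2)=0 G2=G0=1 -> 101
Step 6: G0=NOT G1=NOT 0=1 G1=(0+1>=2)=0 G2=G0=1 -> 101
Step 7: G0=NOT G1=NOT 0=1 G1=(0+1>=2)=0 G2=G0=1 -> 101

101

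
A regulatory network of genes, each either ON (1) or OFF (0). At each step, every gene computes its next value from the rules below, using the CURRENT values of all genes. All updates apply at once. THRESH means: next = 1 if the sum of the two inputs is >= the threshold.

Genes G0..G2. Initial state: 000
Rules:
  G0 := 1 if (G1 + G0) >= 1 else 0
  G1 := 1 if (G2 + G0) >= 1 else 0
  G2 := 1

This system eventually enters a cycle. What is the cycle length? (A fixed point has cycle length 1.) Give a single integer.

Step 0: 000
Step 1: G0=(0+0>=1)=0 G1=(0+0>=1)=0 G2=1(const) -> 001
Step 2: G0=(0+0>=1)=0 G1=(1+0>=1)=1 G2=1(const) -> 011
Step 3: G0=(1+0>=1)=1 G1=(1+0>=1)=1 G2=1(const) -> 111
Step 4: G0=(1+1>=1)=1 G1=(1+1>=1)=1 G2=1(const) -> 111
State from step 4 equals state from step 3 -> cycle length 1

Answer: 1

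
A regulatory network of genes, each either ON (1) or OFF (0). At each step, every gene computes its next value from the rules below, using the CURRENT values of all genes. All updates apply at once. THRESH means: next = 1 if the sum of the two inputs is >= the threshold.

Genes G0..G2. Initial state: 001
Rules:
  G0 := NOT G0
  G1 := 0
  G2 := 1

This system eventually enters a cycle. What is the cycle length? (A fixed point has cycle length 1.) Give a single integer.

Answer: 2

Derivation:
Step 0: 001
Step 1: G0=NOT G0=NOT 0=1 G1=0(const) G2=1(const) -> 101
Step 2: G0=NOT G0=NOT 1=0 G1=0(const) G2=1(const) -> 001
State from step 2 equals state from step 0 -> cycle length 2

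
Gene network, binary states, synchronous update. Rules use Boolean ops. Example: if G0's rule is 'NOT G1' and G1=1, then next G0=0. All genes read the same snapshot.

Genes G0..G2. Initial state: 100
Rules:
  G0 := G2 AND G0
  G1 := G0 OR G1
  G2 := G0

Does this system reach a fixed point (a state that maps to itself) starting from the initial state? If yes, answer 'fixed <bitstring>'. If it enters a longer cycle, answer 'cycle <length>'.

Answer: fixed 010

Derivation:
Step 0: 100
Step 1: G0=G2&G0=0&1=0 G1=G0|G1=1|0=1 G2=G0=1 -> 011
Step 2: G0=G2&G0=1&0=0 G1=G0|G1=0|1=1 G2=G0=0 -> 010
Step 3: G0=G2&G0=0&0=0 G1=G0|G1=0|1=1 G2=G0=0 -> 010
Fixed point reached at step 2: 010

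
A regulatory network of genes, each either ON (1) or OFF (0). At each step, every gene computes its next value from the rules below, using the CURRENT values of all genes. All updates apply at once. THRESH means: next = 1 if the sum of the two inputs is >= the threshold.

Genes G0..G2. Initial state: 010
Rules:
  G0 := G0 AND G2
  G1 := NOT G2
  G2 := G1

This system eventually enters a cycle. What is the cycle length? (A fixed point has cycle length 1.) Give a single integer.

Answer: 4

Derivation:
Step 0: 010
Step 1: G0=G0&G2=0&0=0 G1=NOT G2=NOT 0=1 G2=G1=1 -> 011
Step 2: G0=G0&G2=0&1=0 G1=NOT G2=NOT 1=0 G2=G1=1 -> 001
Step 3: G0=G0&G2=0&1=0 G1=NOT G2=NOT 1=0 G2=G1=0 -> 000
Step 4: G0=G0&G2=0&0=0 G1=NOT G2=NOT 0=1 G2=G1=0 -> 010
State from step 4 equals state from step 0 -> cycle length 4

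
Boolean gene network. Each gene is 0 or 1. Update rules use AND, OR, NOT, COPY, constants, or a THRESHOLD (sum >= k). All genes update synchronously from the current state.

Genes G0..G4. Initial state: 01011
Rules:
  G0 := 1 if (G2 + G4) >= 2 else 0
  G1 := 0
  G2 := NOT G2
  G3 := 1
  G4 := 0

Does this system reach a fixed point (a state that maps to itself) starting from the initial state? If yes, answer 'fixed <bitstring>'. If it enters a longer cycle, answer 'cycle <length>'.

Answer: cycle 2

Derivation:
Step 0: 01011
Step 1: G0=(0+1>=2)=0 G1=0(const) G2=NOT G2=NOT 0=1 G3=1(const) G4=0(const) -> 00110
Step 2: G0=(1+0>=2)=0 G1=0(const) G2=NOT G2=NOT 1=0 G3=1(const) G4=0(const) -> 00010
Step 3: G0=(0+0>=2)=0 G1=0(const) G2=NOT G2=NOT 0=1 G3=1(const) G4=0(const) -> 00110
Cycle of length 2 starting at step 1 -> no fixed point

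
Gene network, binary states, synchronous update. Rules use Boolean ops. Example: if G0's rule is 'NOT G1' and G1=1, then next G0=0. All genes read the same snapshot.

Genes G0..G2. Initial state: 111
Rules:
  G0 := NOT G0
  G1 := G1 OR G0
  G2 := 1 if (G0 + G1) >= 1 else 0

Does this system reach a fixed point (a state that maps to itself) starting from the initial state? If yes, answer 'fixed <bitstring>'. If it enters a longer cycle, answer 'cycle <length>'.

Answer: cycle 2

Derivation:
Step 0: 111
Step 1: G0=NOT G0=NOT 1=0 G1=G1|G0=1|1=1 G2=(1+1>=1)=1 -> 011
Step 2: G0=NOT G0=NOT 0=1 G1=G1|G0=1|0=1 G2=(0+1>=1)=1 -> 111
Cycle of length 2 starting at step 0 -> no fixed point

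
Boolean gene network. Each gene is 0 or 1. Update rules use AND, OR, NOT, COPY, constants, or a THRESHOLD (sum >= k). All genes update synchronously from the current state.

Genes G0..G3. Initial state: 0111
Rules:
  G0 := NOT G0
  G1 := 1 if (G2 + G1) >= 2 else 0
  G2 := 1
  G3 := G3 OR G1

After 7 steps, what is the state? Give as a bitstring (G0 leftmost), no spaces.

Step 1: G0=NOT G0=NOT 0=1 G1=(1+1>=2)=1 G2=1(const) G3=G3|G1=1|1=1 -> 1111
Step 2: G0=NOT G0=NOT 1=0 G1=(1+1>=2)=1 G2=1(const) G3=G3|G1=1|1=1 -> 0111
Step 3: G0=NOT G0=NOT 0=1 G1=(1+1>=2)=1 G2=1(const) G3=G3|G1=1|1=1 -> 1111
Step 4: G0=NOT G0=NOT 1=0 G1=(1+1>=2)=1 G2=1(const) G3=G3|G1=1|1=1 -> 0111
Step 5: G0=NOT G0=NOT 0=1 G1=(1+1>=2)=1 G2=1(const) G3=G3|G1=1|1=1 -> 1111
Step 6: G0=NOT G0=NOT 1=0 G1=(1+1>=2)=1 G2=1(const) G3=G3|G1=1|1=1 -> 0111
Step 7: G0=NOT G0=NOT 0=1 G1=(1+1>=2)=1 G2=1(const) G3=G3|G1=1|1=1 -> 1111

1111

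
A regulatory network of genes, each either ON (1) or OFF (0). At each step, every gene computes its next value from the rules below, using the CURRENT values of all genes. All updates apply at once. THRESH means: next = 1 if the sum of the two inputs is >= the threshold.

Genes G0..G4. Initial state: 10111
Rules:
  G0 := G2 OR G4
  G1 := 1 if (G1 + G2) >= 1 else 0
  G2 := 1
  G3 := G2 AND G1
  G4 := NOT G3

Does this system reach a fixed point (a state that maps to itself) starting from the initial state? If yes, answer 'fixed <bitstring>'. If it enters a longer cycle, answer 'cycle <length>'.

Answer: fixed 11110

Derivation:
Step 0: 10111
Step 1: G0=G2|G4=1|1=1 G1=(0+1>=1)=1 G2=1(const) G3=G2&G1=1&0=0 G4=NOT G3=NOT 1=0 -> 11100
Step 2: G0=G2|G4=1|0=1 G1=(1+1>=1)=1 G2=1(const) G3=G2&G1=1&1=1 G4=NOT G3=NOT 0=1 -> 11111
Step 3: G0=G2|G4=1|1=1 G1=(1+1>=1)=1 G2=1(const) G3=G2&G1=1&1=1 G4=NOT G3=NOT 1=0 -> 11110
Step 4: G0=G2|G4=1|0=1 G1=(1+1>=1)=1 G2=1(const) G3=G2&G1=1&1=1 G4=NOT G3=NOT 1=0 -> 11110
Fixed point reached at step 3: 11110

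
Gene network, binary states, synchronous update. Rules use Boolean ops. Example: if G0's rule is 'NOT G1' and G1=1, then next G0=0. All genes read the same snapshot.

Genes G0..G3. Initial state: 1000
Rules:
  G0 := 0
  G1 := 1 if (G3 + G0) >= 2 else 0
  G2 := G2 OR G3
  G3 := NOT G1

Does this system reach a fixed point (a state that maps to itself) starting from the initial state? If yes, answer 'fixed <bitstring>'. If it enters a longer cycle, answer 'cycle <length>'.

Answer: fixed 0011

Derivation:
Step 0: 1000
Step 1: G0=0(const) G1=(0+1>=2)=0 G2=G2|G3=0|0=0 G3=NOT G1=NOT 0=1 -> 0001
Step 2: G0=0(const) G1=(1+0>=2)=0 G2=G2|G3=0|1=1 G3=NOT G1=NOT 0=1 -> 0011
Step 3: G0=0(const) G1=(1+0>=2)=0 G2=G2|G3=1|1=1 G3=NOT G1=NOT 0=1 -> 0011
Fixed point reached at step 2: 0011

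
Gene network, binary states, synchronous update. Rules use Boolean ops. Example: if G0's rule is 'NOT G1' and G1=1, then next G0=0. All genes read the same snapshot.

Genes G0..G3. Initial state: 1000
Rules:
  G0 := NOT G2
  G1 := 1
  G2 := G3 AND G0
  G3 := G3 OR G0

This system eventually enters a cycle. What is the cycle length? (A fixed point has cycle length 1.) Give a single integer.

Step 0: 1000
Step 1: G0=NOT G2=NOT 0=1 G1=1(const) G2=G3&G0=0&1=0 G3=G3|G0=0|1=1 -> 1101
Step 2: G0=NOT G2=NOT 0=1 G1=1(const) G2=G3&G0=1&1=1 G3=G3|G0=1|1=1 -> 1111
Step 3: G0=NOT G2=NOT 1=0 G1=1(const) G2=G3&G0=1&1=1 G3=G3|G0=1|1=1 -> 0111
Step 4: G0=NOT G2=NOT 1=0 G1=1(const) G2=G3&G0=1&0=0 G3=G3|G0=1|0=1 -> 0101
Step 5: G0=NOT G2=NOT 0=1 G1=1(const) G2=G3&G0=1&0=0 G3=G3|G0=1|0=1 -> 1101
State from step 5 equals state from step 1 -> cycle length 4

Answer: 4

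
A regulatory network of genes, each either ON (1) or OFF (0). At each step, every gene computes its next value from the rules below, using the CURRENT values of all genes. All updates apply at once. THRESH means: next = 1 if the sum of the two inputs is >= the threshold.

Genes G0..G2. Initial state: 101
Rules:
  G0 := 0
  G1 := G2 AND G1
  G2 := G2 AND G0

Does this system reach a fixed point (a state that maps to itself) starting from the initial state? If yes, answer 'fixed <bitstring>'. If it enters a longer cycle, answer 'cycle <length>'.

Answer: fixed 000

Derivation:
Step 0: 101
Step 1: G0=0(const) G1=G2&G1=1&0=0 G2=G2&G0=1&1=1 -> 001
Step 2: G0=0(const) G1=G2&G1=1&0=0 G2=G2&G0=1&0=0 -> 000
Step 3: G0=0(const) G1=G2&G1=0&0=0 G2=G2&G0=0&0=0 -> 000
Fixed point reached at step 2: 000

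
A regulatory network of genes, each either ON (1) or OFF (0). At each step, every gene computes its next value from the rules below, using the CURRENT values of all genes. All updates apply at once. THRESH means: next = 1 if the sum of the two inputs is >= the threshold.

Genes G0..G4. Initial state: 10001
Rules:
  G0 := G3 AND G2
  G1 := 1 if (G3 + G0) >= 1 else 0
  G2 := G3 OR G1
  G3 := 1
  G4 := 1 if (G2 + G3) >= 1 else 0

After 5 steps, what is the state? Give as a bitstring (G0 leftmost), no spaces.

Step 1: G0=G3&G2=0&0=0 G1=(0+1>=1)=1 G2=G3|G1=0|0=0 G3=1(const) G4=(0+0>=1)=0 -> 01010
Step 2: G0=G3&G2=1&0=0 G1=(1+0>=1)=1 G2=G3|G1=1|1=1 G3=1(const) G4=(0+1>=1)=1 -> 01111
Step 3: G0=G3&G2=1&1=1 G1=(1+0>=1)=1 G2=G3|G1=1|1=1 G3=1(const) G4=(1+1>=1)=1 -> 11111
Step 4: G0=G3&G2=1&1=1 G1=(1+1>=1)=1 G2=G3|G1=1|1=1 G3=1(const) G4=(1+1>=1)=1 -> 11111
Step 5: G0=G3&G2=1&1=1 G1=(1+1>=1)=1 G2=G3|G1=1|1=1 G3=1(const) G4=(1+1>=1)=1 -> 11111

11111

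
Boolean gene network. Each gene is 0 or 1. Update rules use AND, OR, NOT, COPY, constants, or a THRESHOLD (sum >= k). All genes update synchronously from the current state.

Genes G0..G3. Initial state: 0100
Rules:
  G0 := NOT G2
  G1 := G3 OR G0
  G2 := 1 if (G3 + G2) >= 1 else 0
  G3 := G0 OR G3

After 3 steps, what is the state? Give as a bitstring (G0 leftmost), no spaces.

Step 1: G0=NOT G2=NOT 0=1 G1=G3|G0=0|0=0 G2=(0+0>=1)=0 G3=G0|G3=0|0=0 -> 1000
Step 2: G0=NOT G2=NOT 0=1 G1=G3|G0=0|1=1 G2=(0+0>=1)=0 G3=G0|G3=1|0=1 -> 1101
Step 3: G0=NOT G2=NOT 0=1 G1=G3|G0=1|1=1 G2=(1+0>=1)=1 G3=G0|G3=1|1=1 -> 1111

1111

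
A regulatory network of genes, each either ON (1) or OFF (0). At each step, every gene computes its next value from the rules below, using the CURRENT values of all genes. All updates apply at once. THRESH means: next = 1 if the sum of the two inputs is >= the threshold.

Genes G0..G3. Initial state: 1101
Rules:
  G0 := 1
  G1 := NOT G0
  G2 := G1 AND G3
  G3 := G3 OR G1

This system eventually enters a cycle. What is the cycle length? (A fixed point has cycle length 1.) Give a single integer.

Answer: 1

Derivation:
Step 0: 1101
Step 1: G0=1(const) G1=NOT G0=NOT 1=0 G2=G1&G3=1&1=1 G3=G3|G1=1|1=1 -> 1011
Step 2: G0=1(const) G1=NOT G0=NOT 1=0 G2=G1&G3=0&1=0 G3=G3|G1=1|0=1 -> 1001
Step 3: G0=1(const) G1=NOT G0=NOT 1=0 G2=G1&G3=0&1=0 G3=G3|G1=1|0=1 -> 1001
State from step 3 equals state from step 2 -> cycle length 1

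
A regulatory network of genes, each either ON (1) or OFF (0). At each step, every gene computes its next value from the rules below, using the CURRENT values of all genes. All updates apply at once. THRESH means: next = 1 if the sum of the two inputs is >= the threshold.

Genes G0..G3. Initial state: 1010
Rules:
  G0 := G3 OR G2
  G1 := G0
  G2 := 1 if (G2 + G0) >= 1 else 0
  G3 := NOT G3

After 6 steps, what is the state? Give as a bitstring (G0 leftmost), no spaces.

Step 1: G0=G3|G2=0|1=1 G1=G0=1 G2=(1+1>=1)=1 G3=NOT G3=NOT 0=1 -> 1111
Step 2: G0=G3|G2=1|1=1 G1=G0=1 G2=(1+1>=1)=1 G3=NOT G3=NOT 1=0 -> 1110
Step 3: G0=G3|G2=0|1=1 G1=G0=1 G2=(1+1>=1)=1 G3=NOT G3=NOT 0=1 -> 1111
Step 4: G0=G3|G2=1|1=1 G1=G0=1 G2=(1+1>=1)=1 G3=NOT G3=NOT 1=0 -> 1110
Step 5: G0=G3|G2=0|1=1 G1=G0=1 G2=(1+1>=1)=1 G3=NOT G3=NOT 0=1 -> 1111
Step 6: G0=G3|G2=1|1=1 G1=G0=1 G2=(1+1>=1)=1 G3=NOT G3=NOT 1=0 -> 1110

1110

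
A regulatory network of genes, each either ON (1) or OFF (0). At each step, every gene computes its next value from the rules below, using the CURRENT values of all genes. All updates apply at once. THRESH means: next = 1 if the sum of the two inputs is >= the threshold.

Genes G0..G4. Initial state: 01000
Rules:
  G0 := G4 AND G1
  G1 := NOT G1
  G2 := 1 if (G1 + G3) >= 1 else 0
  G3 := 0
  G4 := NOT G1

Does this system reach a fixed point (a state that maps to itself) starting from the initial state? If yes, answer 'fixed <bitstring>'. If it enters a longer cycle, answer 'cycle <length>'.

Answer: cycle 2

Derivation:
Step 0: 01000
Step 1: G0=G4&G1=0&1=0 G1=NOT G1=NOT 1=0 G2=(1+0>=1)=1 G3=0(const) G4=NOT G1=NOT 1=0 -> 00100
Step 2: G0=G4&G1=0&0=0 G1=NOT G1=NOT 0=1 G2=(0+0>=1)=0 G3=0(const) G4=NOT G1=NOT 0=1 -> 01001
Step 3: G0=G4&G1=1&1=1 G1=NOT G1=NOT 1=0 G2=(1+0>=1)=1 G3=0(const) G4=NOT G1=NOT 1=0 -> 10100
Step 4: G0=G4&G1=0&0=0 G1=NOT G1=NOT 0=1 G2=(0+0>=1)=0 G3=0(const) G4=NOT G1=NOT 0=1 -> 01001
Cycle of length 2 starting at step 2 -> no fixed point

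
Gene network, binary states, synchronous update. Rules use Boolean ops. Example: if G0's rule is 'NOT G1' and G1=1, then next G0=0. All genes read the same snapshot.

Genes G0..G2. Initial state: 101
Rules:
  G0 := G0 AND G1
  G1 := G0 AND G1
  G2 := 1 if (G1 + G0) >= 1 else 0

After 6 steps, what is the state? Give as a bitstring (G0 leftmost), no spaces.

Step 1: G0=G0&G1=1&0=0 G1=G0&G1=1&0=0 G2=(0+1>=1)=1 -> 001
Step 2: G0=G0&G1=0&0=0 G1=G0&G1=0&0=0 G2=(0+0>=1)=0 -> 000
Step 3: G0=G0&G1=0&0=0 G1=G0&G1=0&0=0 G2=(0+0>=1)=0 -> 000
Step 4: G0=G0&G1=0&0=0 G1=G0&G1=0&0=0 G2=(0+0>=1)=0 -> 000
Step 5: G0=G0&G1=0&0=0 G1=G0&G1=0&0=0 G2=(0+0>=1)=0 -> 000
Step 6: G0=G0&G1=0&0=0 G1=G0&G1=0&0=0 G2=(0+0>=1)=0 -> 000

000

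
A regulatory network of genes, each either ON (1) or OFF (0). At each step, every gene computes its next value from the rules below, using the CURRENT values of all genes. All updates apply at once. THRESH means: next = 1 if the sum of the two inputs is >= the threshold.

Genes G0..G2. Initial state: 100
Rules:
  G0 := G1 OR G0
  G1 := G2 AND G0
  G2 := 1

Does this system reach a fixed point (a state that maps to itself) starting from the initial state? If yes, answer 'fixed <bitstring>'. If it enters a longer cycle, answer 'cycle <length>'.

Answer: fixed 111

Derivation:
Step 0: 100
Step 1: G0=G1|G0=0|1=1 G1=G2&G0=0&1=0 G2=1(const) -> 101
Step 2: G0=G1|G0=0|1=1 G1=G2&G0=1&1=1 G2=1(const) -> 111
Step 3: G0=G1|G0=1|1=1 G1=G2&G0=1&1=1 G2=1(const) -> 111
Fixed point reached at step 2: 111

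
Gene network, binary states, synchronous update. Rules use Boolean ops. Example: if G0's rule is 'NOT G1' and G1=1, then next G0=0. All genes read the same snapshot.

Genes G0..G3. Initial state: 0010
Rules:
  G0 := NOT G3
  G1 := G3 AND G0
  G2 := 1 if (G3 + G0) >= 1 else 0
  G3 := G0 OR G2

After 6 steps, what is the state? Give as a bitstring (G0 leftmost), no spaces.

Step 1: G0=NOT G3=NOT 0=1 G1=G3&G0=0&0=0 G2=(0+0>=1)=0 G3=G0|G2=0|1=1 -> 1001
Step 2: G0=NOT G3=NOT 1=0 G1=G3&G0=1&1=1 G2=(1+1>=1)=1 G3=G0|G2=1|0=1 -> 0111
Step 3: G0=NOT G3=NOT 1=0 G1=G3&G0=1&0=0 G2=(1+0>=1)=1 G3=G0|G2=0|1=1 -> 0011
Step 4: G0=NOT G3=NOT 1=0 G1=G3&G0=1&0=0 G2=(1+0>=1)=1 G3=G0|G2=0|1=1 -> 0011
Step 5: G0=NOT G3=NOT 1=0 G1=G3&G0=1&0=0 G2=(1+0>=1)=1 G3=G0|G2=0|1=1 -> 0011
Step 6: G0=NOT G3=NOT 1=0 G1=G3&G0=1&0=0 G2=(1+0>=1)=1 G3=G0|G2=0|1=1 -> 0011

0011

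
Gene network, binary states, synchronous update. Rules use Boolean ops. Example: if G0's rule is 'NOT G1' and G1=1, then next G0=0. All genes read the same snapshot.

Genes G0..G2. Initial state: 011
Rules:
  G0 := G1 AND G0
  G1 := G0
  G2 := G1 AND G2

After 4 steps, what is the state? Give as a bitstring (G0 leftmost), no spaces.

Step 1: G0=G1&G0=1&0=0 G1=G0=0 G2=G1&G2=1&1=1 -> 001
Step 2: G0=G1&G0=0&0=0 G1=G0=0 G2=G1&G2=0&1=0 -> 000
Step 3: G0=G1&G0=0&0=0 G1=G0=0 G2=G1&G2=0&0=0 -> 000
Step 4: G0=G1&G0=0&0=0 G1=G0=0 G2=G1&G2=0&0=0 -> 000

000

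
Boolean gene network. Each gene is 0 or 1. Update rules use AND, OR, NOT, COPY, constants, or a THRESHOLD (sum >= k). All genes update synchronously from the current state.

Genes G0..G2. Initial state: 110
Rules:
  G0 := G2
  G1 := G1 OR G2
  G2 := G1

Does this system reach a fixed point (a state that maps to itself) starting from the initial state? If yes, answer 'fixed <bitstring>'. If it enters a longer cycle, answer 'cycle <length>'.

Answer: fixed 111

Derivation:
Step 0: 110
Step 1: G0=G2=0 G1=G1|G2=1|0=1 G2=G1=1 -> 011
Step 2: G0=G2=1 G1=G1|G2=1|1=1 G2=G1=1 -> 111
Step 3: G0=G2=1 G1=G1|G2=1|1=1 G2=G1=1 -> 111
Fixed point reached at step 2: 111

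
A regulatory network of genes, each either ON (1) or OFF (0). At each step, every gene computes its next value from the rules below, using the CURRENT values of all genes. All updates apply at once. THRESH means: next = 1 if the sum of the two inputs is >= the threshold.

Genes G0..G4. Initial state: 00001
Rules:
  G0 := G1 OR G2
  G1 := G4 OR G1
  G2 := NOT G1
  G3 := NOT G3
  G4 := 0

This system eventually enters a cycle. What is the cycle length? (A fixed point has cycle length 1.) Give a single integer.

Step 0: 00001
Step 1: G0=G1|G2=0|0=0 G1=G4|G1=1|0=1 G2=NOT G1=NOT 0=1 G3=NOT G3=NOT 0=1 G4=0(const) -> 01110
Step 2: G0=G1|G2=1|1=1 G1=G4|G1=0|1=1 G2=NOT G1=NOT 1=0 G3=NOT G3=NOT 1=0 G4=0(const) -> 11000
Step 3: G0=G1|G2=1|0=1 G1=G4|G1=0|1=1 G2=NOT G1=NOT 1=0 G3=NOT G3=NOT 0=1 G4=0(const) -> 11010
Step 4: G0=G1|G2=1|0=1 G1=G4|G1=0|1=1 G2=NOT G1=NOT 1=0 G3=NOT G3=NOT 1=0 G4=0(const) -> 11000
State from step 4 equals state from step 2 -> cycle length 2

Answer: 2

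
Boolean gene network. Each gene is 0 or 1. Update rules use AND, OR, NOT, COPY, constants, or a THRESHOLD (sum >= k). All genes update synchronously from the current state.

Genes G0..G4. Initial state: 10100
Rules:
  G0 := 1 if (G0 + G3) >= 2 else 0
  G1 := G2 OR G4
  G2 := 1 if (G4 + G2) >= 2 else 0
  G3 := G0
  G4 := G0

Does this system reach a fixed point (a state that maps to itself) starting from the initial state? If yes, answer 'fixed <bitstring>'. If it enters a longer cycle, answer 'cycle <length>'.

Answer: fixed 00000

Derivation:
Step 0: 10100
Step 1: G0=(1+0>=2)=0 G1=G2|G4=1|0=1 G2=(0+1>=2)=0 G3=G0=1 G4=G0=1 -> 01011
Step 2: G0=(0+1>=2)=0 G1=G2|G4=0|1=1 G2=(1+0>=2)=0 G3=G0=0 G4=G0=0 -> 01000
Step 3: G0=(0+0>=2)=0 G1=G2|G4=0|0=0 G2=(0+0>=2)=0 G3=G0=0 G4=G0=0 -> 00000
Step 4: G0=(0+0>=2)=0 G1=G2|G4=0|0=0 G2=(0+0>=2)=0 G3=G0=0 G4=G0=0 -> 00000
Fixed point reached at step 3: 00000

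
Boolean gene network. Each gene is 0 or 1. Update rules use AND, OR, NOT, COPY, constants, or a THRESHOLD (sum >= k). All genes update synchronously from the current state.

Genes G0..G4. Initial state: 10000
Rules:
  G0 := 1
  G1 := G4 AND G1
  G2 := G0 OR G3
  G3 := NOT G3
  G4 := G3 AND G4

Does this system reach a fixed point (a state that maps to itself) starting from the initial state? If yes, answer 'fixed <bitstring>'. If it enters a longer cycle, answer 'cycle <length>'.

Step 0: 10000
Step 1: G0=1(const) G1=G4&G1=0&0=0 G2=G0|G3=1|0=1 G3=NOT G3=NOT 0=1 G4=G3&G4=0&0=0 -> 10110
Step 2: G0=1(const) G1=G4&G1=0&0=0 G2=G0|G3=1|1=1 G3=NOT G3=NOT 1=0 G4=G3&G4=1&0=0 -> 10100
Step 3: G0=1(const) G1=G4&G1=0&0=0 G2=G0|G3=1|0=1 G3=NOT G3=NOT 0=1 G4=G3&G4=0&0=0 -> 10110
Cycle of length 2 starting at step 1 -> no fixed point

Answer: cycle 2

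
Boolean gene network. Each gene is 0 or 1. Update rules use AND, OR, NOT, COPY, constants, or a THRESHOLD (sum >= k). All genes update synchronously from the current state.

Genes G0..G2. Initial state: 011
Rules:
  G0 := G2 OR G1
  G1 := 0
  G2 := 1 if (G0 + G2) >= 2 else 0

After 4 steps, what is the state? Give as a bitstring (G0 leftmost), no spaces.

Step 1: G0=G2|G1=1|1=1 G1=0(const) G2=(0+1>=2)=0 -> 100
Step 2: G0=G2|G1=0|0=0 G1=0(const) G2=(1+0>=2)=0 -> 000
Step 3: G0=G2|G1=0|0=0 G1=0(const) G2=(0+0>=2)=0 -> 000
Step 4: G0=G2|G1=0|0=0 G1=0(const) G2=(0+0>=2)=0 -> 000

000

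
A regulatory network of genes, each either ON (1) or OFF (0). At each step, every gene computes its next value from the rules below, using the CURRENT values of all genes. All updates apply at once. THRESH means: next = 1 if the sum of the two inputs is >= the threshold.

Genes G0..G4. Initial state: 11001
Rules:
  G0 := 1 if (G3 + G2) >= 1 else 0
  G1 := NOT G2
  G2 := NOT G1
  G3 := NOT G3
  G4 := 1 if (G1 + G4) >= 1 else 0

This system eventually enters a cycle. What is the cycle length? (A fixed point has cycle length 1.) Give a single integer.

Step 0: 11001
Step 1: G0=(0+0>=1)=0 G1=NOT G2=NOT 0=1 G2=NOT G1=NOT 1=0 G3=NOT G3=NOT 0=1 G4=(1+1>=1)=1 -> 01011
Step 2: G0=(1+0>=1)=1 G1=NOT G2=NOT 0=1 G2=NOT G1=NOT 1=0 G3=NOT G3=NOT 1=0 G4=(1+1>=1)=1 -> 11001
State from step 2 equals state from step 0 -> cycle length 2

Answer: 2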